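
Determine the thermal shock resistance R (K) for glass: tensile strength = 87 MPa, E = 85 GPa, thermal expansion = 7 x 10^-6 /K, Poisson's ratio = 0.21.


Thermal shock resistance: R = sigma * (1 - nu) / (E * alpha)
  Numerator = 87 * (1 - 0.21) = 68.73
  Denominator = 85 * 1000 * (7 x 10^-6) = 0.595
  R = 68.73 / 0.595 = 115.5 K

115.5 K


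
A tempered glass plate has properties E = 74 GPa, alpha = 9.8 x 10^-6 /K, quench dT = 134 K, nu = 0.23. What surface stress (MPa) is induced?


Tempering stress: sigma = E * alpha * dT / (1 - nu)
  E (MPa) = 74 * 1000 = 74000
  Numerator = 74000 * (9.8 x 10^-6) * 134 = 97.1768
  Denominator = 1 - 0.23 = 0.77
  sigma = 97.1768 / 0.77 = 126.2 MPa

126.2 MPa


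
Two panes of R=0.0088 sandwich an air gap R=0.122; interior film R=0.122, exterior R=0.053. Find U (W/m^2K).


Total thermal resistance (series):
  R_total = R_in + R_glass + R_air + R_glass + R_out
  R_total = 0.122 + 0.0088 + 0.122 + 0.0088 + 0.053 = 0.3146 m^2K/W
U-value = 1 / R_total = 1 / 0.3146 = 3.179 W/m^2K

3.179 W/m^2K


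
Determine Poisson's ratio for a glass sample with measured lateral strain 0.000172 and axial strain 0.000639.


Poisson's ratio: nu = lateral strain / axial strain
  nu = 0.000172 / 0.000639 = 0.2692

0.2692


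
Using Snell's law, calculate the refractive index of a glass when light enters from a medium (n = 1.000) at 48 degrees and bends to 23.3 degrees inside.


Apply Snell's law: n1 * sin(theta1) = n2 * sin(theta2)
  n2 = n1 * sin(theta1) / sin(theta2)
  sin(48) = 0.743145
  sin(23.3) = 0.395546
  n2 = 1.000 * 0.743145 / 0.395546 = 1.8788

1.8788


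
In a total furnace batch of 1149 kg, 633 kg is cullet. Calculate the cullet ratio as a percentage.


Cullet ratio = (cullet mass / total batch mass) * 100
  Ratio = 633 / 1149 * 100 = 55.09%

55.09%


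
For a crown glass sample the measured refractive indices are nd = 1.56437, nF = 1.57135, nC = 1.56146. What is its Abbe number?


Abbe number formula: Vd = (nd - 1) / (nF - nC)
  nd - 1 = 1.56437 - 1 = 0.56437
  nF - nC = 1.57135 - 1.56146 = 0.00989
  Vd = 0.56437 / 0.00989 = 57.06

57.06


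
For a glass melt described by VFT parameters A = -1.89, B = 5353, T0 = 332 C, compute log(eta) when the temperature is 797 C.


VFT equation: log(eta) = A + B / (T - T0)
  T - T0 = 797 - 332 = 465
  B / (T - T0) = 5353 / 465 = 11.512
  log(eta) = -1.89 + 11.512 = 9.622

9.622


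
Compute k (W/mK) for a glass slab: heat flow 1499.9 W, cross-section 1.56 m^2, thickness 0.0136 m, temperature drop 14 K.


Fourier's law rearranged: k = Q * t / (A * dT)
  Numerator = 1499.9 * 0.0136 = 20.39864
  Denominator = 1.56 * 14 = 21.84
  k = 20.39864 / 21.84 = 0.934 W/mK

0.934 W/mK


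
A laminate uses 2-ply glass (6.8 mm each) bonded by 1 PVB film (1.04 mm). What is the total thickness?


Total thickness = glass contribution + PVB contribution
  Glass: 2 * 6.8 = 13.6 mm
  PVB: 1 * 1.04 = 1.04 mm
  Total = 13.6 + 1.04 = 14.64 mm

14.64 mm


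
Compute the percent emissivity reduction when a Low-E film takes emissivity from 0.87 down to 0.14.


Percentage reduction = (1 - coated/uncoated) * 100
  Ratio = 0.14 / 0.87 = 0.1609
  Reduction = (1 - 0.1609) * 100 = 83.9%

83.9%


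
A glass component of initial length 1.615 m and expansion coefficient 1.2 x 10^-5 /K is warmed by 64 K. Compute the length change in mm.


Thermal expansion formula: dL = alpha * L0 * dT
  dL = (1.2 x 10^-5) * 1.615 * 64 = 0.00124032 m
Convert to mm: 0.00124032 * 1000 = 1.2403 mm

1.2403 mm


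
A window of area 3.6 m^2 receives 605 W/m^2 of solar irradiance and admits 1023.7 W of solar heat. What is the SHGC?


Rearrange Q = Area * SHGC * Irradiance:
  SHGC = Q / (Area * Irradiance)
  SHGC = 1023.7 / (3.6 * 605) = 0.47

0.47


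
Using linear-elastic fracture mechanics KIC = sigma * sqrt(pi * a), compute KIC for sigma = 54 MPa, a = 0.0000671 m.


Fracture toughness: KIC = sigma * sqrt(pi * a)
  pi * a = pi * 0.0000671 = 0.000210801
  sqrt(pi * a) = 0.014519
  KIC = 54 * 0.014519 = 0.784 MPa*sqrt(m)

0.784 MPa*sqrt(m)


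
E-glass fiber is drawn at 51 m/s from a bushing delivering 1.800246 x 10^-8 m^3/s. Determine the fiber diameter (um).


Cross-sectional area from continuity:
  A = Q / v = 1.800246 x 10^-8 / 51 = 3.529894 x 10^-10 m^2
Diameter from circular cross-section:
  d = sqrt(4A / pi) * 10^6 (m -> um)
  d = sqrt(4 * 3.529894 x 10^-10 / pi) * 10^6 = 21.2 um

21.2 um


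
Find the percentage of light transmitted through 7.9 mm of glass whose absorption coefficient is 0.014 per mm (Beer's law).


Beer-Lambert law: T = exp(-alpha * thickness)
  exponent = -0.014 * 7.9 = -0.1106
  T = exp(-0.1106) = 0.8953
  Percentage = 0.8953 * 100 = 89.53%

89.53%


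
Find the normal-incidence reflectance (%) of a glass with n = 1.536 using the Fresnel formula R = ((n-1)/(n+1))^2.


Fresnel reflectance at normal incidence:
  R = ((n - 1)/(n + 1))^2
  (n - 1)/(n + 1) = (1.536 - 1)/(1.536 + 1) = 0.211356
  R = 0.211356^2 = 0.0446714
  R(%) = 0.0446714 * 100 = 4.467%

4.467%


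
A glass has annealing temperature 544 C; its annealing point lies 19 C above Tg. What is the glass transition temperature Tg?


Rearrange T_anneal = Tg + offset for Tg:
  Tg = T_anneal - offset = 544 - 19 = 525 C

525 C


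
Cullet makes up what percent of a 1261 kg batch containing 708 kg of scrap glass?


Cullet ratio = (cullet mass / total batch mass) * 100
  Ratio = 708 / 1261 * 100 = 56.15%

56.15%


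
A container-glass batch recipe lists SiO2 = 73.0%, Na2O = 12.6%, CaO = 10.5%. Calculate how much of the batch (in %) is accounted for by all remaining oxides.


Sum the three major oxides:
  SiO2 + Na2O + CaO = 73.0 + 12.6 + 10.5 = 96.1%
Subtract from 100%:
  Others = 100 - 96.1 = 3.9%

3.9%


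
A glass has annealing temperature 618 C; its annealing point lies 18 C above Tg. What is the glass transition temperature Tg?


Rearrange T_anneal = Tg + offset for Tg:
  Tg = T_anneal - offset = 618 - 18 = 600 C

600 C


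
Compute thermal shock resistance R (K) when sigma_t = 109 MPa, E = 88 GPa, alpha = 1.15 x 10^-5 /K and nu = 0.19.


Thermal shock resistance: R = sigma * (1 - nu) / (E * alpha)
  Numerator = 109 * (1 - 0.19) = 88.29
  Denominator = 88 * 1000 * (1.15 x 10^-5) = 1.012
  R = 88.29 / 1.012 = 87.2 K

87.2 K


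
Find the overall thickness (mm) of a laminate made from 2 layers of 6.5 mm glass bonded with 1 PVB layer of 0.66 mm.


Total thickness = glass contribution + PVB contribution
  Glass: 2 * 6.5 = 13.0 mm
  PVB: 1 * 0.66 = 0.66 mm
  Total = 13.0 + 0.66 = 13.66 mm

13.66 mm


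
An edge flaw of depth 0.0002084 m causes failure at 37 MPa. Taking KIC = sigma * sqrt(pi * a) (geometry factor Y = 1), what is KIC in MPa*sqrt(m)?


Fracture toughness: KIC = sigma * sqrt(pi * a)
  pi * a = pi * 0.0002084 = 0.000654708
  sqrt(pi * a) = 0.025587
  KIC = 37 * 0.025587 = 0.947 MPa*sqrt(m)

0.947 MPa*sqrt(m)


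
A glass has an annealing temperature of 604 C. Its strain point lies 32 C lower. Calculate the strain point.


Strain point = annealing point - difference:
  T_strain = 604 - 32 = 572 C

572 C


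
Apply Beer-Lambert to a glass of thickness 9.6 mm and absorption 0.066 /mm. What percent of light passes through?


Beer-Lambert law: T = exp(-alpha * thickness)
  exponent = -0.066 * 9.6 = -0.6336
  T = exp(-0.6336) = 0.5307
  Percentage = 0.5307 * 100 = 53.07%

53.07%


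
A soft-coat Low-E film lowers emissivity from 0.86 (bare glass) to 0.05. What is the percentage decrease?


Percentage reduction = (1 - coated/uncoated) * 100
  Ratio = 0.05 / 0.86 = 0.0581
  Reduction = (1 - 0.0581) * 100 = 94.2%

94.2%


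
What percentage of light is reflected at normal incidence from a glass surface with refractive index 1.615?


Fresnel reflectance at normal incidence:
  R = ((n - 1)/(n + 1))^2
  (n - 1)/(n + 1) = (1.615 - 1)/(1.615 + 1) = 0.235182
  R = 0.235182^2 = 0.0553106
  R(%) = 0.0553106 * 100 = 5.531%

5.531%


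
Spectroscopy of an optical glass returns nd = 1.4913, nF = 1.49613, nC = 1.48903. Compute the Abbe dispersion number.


Abbe number formula: Vd = (nd - 1) / (nF - nC)
  nd - 1 = 1.4913 - 1 = 0.4913
  nF - nC = 1.49613 - 1.48903 = 0.0071
  Vd = 0.4913 / 0.0071 = 69.2

69.2


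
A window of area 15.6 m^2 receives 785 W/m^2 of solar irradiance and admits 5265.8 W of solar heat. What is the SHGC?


Rearrange Q = Area * SHGC * Irradiance:
  SHGC = Q / (Area * Irradiance)
  SHGC = 5265.8 / (15.6 * 785) = 0.43

0.43


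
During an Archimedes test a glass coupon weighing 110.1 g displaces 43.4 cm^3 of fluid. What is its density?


Use the definition of density:
  rho = mass / volume
  rho = 110.1 / 43.4 = 2.537 g/cm^3

2.537 g/cm^3


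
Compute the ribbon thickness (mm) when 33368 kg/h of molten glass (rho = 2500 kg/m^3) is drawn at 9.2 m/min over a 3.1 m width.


Ribbon cross-section from mass balance:
  Volume rate = throughput / density = 33368 / 2500 = 13.3472 m^3/h
  thickness = volume rate / (speed * 60 * width), i.e.
  thickness = throughput / (60 * speed * width * density) * 1000
  thickness = 33368 / (60 * 9.2 * 3.1 * 2500) * 1000 = 7.8 mm

7.8 mm


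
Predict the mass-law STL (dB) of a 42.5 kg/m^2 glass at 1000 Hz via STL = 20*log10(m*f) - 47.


Mass law: STL = 20 * log10(m * f) - 47
  m * f = 42.5 * 1000 = 42500
  log10(42500) = 4.62839
  STL = 20 * 4.62839 - 47 = 92.5678 - 47 = 45.6 dB

45.6 dB


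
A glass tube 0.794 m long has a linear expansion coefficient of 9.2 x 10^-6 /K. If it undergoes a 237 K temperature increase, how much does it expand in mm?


Thermal expansion formula: dL = alpha * L0 * dT
  dL = (9.2 x 10^-6) * 0.794 * 237 = 0.00173124 m
Convert to mm: 0.00173124 * 1000 = 1.7312 mm

1.7312 mm


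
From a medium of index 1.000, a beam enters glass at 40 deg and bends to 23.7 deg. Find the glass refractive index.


Apply Snell's law: n1 * sin(theta1) = n2 * sin(theta2)
  n2 = n1 * sin(theta1) / sin(theta2)
  sin(40) = 0.642788
  sin(23.7) = 0.401948
  n2 = 1.000 * 0.642788 / 0.401948 = 1.5992

1.5992


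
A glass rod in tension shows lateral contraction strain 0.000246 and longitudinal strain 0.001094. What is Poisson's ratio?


Poisson's ratio: nu = lateral strain / axial strain
  nu = 0.000246 / 0.001094 = 0.2249

0.2249


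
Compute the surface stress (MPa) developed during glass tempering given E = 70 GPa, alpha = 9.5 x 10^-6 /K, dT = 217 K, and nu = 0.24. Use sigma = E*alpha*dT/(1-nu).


Tempering stress: sigma = E * alpha * dT / (1 - nu)
  E (MPa) = 70 * 1000 = 70000
  Numerator = 70000 * (9.5 x 10^-6) * 217 = 144.305
  Denominator = 1 - 0.24 = 0.76
  sigma = 144.305 / 0.76 = 189.9 MPa

189.9 MPa


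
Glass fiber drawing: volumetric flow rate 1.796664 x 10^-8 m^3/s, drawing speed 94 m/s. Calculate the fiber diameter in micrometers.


Cross-sectional area from continuity:
  A = Q / v = 1.796664 x 10^-8 / 94 = 1.911345 x 10^-10 m^2
Diameter from circular cross-section:
  d = sqrt(4A / pi) * 10^6 (m -> um)
  d = sqrt(4 * 1.911345 x 10^-10 / pi) * 10^6 = 15.6 um

15.6 um


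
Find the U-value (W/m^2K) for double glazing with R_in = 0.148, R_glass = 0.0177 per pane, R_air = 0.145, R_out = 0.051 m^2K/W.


Total thermal resistance (series):
  R_total = R_in + R_glass + R_air + R_glass + R_out
  R_total = 0.148 + 0.0177 + 0.145 + 0.0177 + 0.051 = 0.3794 m^2K/W
U-value = 1 / R_total = 1 / 0.3794 = 2.636 W/m^2K

2.636 W/m^2K


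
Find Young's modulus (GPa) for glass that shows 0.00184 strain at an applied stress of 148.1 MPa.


Young's modulus: E = stress / strain
  E = 148.1 MPa / 0.00184 = 80489.13 MPa
Convert to GPa: 80489.13 / 1000 = 80.49 GPa

80.49 GPa


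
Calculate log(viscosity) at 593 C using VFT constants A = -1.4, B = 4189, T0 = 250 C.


VFT equation: log(eta) = A + B / (T - T0)
  T - T0 = 593 - 250 = 343
  B / (T - T0) = 4189 / 343 = 12.213
  log(eta) = -1.4 + 12.213 = 10.813

10.813


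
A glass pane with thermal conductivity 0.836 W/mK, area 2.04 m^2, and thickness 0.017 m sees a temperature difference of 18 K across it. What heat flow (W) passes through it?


Fourier's law: Q = k * A * dT / t
  Q = 0.836 * 2.04 * 18 / 0.017
  Q = 30.69792 / 0.017 = 1805.8 W

1805.8 W


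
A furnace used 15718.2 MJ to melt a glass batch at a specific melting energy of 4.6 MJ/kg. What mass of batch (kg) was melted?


Rearrange E = m * s for m:
  m = E / s
  m = 15718.2 / 4.6 = 3417.0 kg

3417.0 kg


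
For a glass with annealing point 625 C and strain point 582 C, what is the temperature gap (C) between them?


Gap = T_anneal - T_strain:
  gap = 625 - 582 = 43 C

43 C


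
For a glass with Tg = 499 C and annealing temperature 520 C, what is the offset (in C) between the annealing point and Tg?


Offset = T_anneal - Tg:
  offset = 520 - 499 = 21 C

21 C


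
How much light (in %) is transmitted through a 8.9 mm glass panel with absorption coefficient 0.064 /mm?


Beer-Lambert law: T = exp(-alpha * thickness)
  exponent = -0.064 * 8.9 = -0.5696
  T = exp(-0.5696) = 0.5658
  Percentage = 0.5658 * 100 = 56.58%

56.58%


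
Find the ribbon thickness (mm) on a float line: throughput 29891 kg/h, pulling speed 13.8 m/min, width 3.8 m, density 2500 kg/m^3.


Ribbon cross-section from mass balance:
  Volume rate = throughput / density = 29891 / 2500 = 11.9564 m^3/h
  thickness = volume rate / (speed * 60 * width), i.e.
  thickness = throughput / (60 * speed * width * density) * 1000
  thickness = 29891 / (60 * 13.8 * 3.8 * 2500) * 1000 = 3.8 mm

3.8 mm


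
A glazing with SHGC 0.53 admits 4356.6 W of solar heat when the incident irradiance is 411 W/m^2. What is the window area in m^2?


Rearrange Q = Area * SHGC * Irradiance:
  Area = Q / (SHGC * Irradiance)
  Area = 4356.6 / (0.53 * 411) = 20.0 m^2

20.0 m^2


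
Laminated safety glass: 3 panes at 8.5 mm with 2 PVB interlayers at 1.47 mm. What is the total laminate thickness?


Total thickness = glass contribution + PVB contribution
  Glass: 3 * 8.5 = 25.5 mm
  PVB: 2 * 1.47 = 2.94 mm
  Total = 25.5 + 2.94 = 28.44 mm

28.44 mm


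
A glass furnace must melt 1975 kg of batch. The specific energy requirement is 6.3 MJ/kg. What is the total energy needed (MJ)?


Total energy = mass * specific energy
  E = 1975 * 6.3 = 12442.5 MJ

12442.5 MJ


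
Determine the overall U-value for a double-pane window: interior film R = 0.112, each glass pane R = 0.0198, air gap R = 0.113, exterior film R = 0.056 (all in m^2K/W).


Total thermal resistance (series):
  R_total = R_in + R_glass + R_air + R_glass + R_out
  R_total = 0.112 + 0.0198 + 0.113 + 0.0198 + 0.056 = 0.3206 m^2K/W
U-value = 1 / R_total = 1 / 0.3206 = 3.119 W/m^2K

3.119 W/m^2K


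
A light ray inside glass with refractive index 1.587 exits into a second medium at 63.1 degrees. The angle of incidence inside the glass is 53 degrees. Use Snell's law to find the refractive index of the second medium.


Apply Snell's law: n1 * sin(theta1) = n2 * sin(theta2)
  n2 = n1 * sin(theta1) / sin(theta2)
  sin(53) = 0.798636
  sin(63.1) = 0.891798
  n2 = 1.587 * 0.798636 / 0.891798 = 1.4212

1.4212


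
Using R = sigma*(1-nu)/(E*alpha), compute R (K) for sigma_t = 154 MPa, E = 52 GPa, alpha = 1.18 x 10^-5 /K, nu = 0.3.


Thermal shock resistance: R = sigma * (1 - nu) / (E * alpha)
  Numerator = 154 * (1 - 0.3) = 107.8
  Denominator = 52 * 1000 * (1.18 x 10^-5) = 0.6136
  R = 107.8 / 0.6136 = 175.7 K

175.7 K


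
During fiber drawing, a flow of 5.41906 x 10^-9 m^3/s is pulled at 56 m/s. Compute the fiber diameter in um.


Cross-sectional area from continuity:
  A = Q / v = 5.41906 x 10^-9 / 56 = 9.676893 x 10^-11 m^2
Diameter from circular cross-section:
  d = sqrt(4A / pi) * 10^6 (m -> um)
  d = sqrt(4 * 9.676893 x 10^-11 / pi) * 10^6 = 11.1 um

11.1 um


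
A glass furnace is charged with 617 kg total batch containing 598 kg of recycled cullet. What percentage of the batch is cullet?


Cullet ratio = (cullet mass / total batch mass) * 100
  Ratio = 598 / 617 * 100 = 96.92%

96.92%


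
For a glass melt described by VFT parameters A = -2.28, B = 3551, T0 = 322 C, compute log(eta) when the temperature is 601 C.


VFT equation: log(eta) = A + B / (T - T0)
  T - T0 = 601 - 322 = 279
  B / (T - T0) = 3551 / 279 = 12.728
  log(eta) = -2.28 + 12.728 = 10.448

10.448


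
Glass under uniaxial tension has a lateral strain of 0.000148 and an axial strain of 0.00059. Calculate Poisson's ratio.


Poisson's ratio: nu = lateral strain / axial strain
  nu = 0.000148 / 0.00059 = 0.2508

0.2508


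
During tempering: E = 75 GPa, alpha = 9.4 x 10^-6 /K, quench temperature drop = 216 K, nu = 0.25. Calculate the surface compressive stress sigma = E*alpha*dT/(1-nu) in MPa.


Tempering stress: sigma = E * alpha * dT / (1 - nu)
  E (MPa) = 75 * 1000 = 75000
  Numerator = 75000 * (9.4 x 10^-6) * 216 = 152.28
  Denominator = 1 - 0.25 = 0.75
  sigma = 152.28 / 0.75 = 203.0 MPa

203.0 MPa


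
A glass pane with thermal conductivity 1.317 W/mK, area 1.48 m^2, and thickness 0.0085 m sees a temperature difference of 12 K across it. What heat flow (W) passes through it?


Fourier's law: Q = k * A * dT / t
  Q = 1.317 * 1.48 * 12 / 0.0085
  Q = 23.38992 / 0.0085 = 2751.8 W

2751.8 W


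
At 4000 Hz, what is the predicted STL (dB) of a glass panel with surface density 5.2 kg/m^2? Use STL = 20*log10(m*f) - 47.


Mass law: STL = 20 * log10(m * f) - 47
  m * f = 5.2 * 4000 = 20800
  log10(20800) = 4.31806
  STL = 20 * 4.31806 - 47 = 86.3612 - 47 = 39.4 dB

39.4 dB


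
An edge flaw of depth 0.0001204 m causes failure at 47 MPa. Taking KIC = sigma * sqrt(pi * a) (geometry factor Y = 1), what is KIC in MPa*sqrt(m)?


Fracture toughness: KIC = sigma * sqrt(pi * a)
  pi * a = pi * 0.0001204 = 0.000378248
  sqrt(pi * a) = 0.019449
  KIC = 47 * 0.019449 = 0.914 MPa*sqrt(m)

0.914 MPa*sqrt(m)


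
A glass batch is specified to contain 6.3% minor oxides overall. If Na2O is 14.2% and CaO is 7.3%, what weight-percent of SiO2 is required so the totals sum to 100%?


Known pieces sum to 100%:
  SiO2 = 100 - (others + Na2O + CaO)
  SiO2 = 100 - (6.3 + 14.2 + 7.3) = 72.2%

72.2%


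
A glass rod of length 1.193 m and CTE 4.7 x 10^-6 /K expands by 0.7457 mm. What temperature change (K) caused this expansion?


Rearrange dL = alpha * L0 * dT for dT:
  dT = dL / (alpha * L0)
  dL (m) = 0.7457 / 1000 = 0.0007457
  dT = 0.0007457 / ((4.7 x 10^-6) * 1.193) = 133.0 K

133.0 K


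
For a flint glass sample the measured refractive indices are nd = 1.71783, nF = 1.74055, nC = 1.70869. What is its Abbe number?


Abbe number formula: Vd = (nd - 1) / (nF - nC)
  nd - 1 = 1.71783 - 1 = 0.71783
  nF - nC = 1.74055 - 1.70869 = 0.03186
  Vd = 0.71783 / 0.03186 = 22.53

22.53


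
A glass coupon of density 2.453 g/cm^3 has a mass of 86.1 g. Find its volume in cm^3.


Rearrange rho = m / V:
  V = m / rho
  V = 86.1 / 2.453 = 35.1 cm^3

35.1 cm^3


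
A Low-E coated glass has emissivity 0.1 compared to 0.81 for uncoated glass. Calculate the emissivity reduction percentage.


Percentage reduction = (1 - coated/uncoated) * 100
  Ratio = 0.1 / 0.81 = 0.1235
  Reduction = (1 - 0.1235) * 100 = 87.7%

87.7%


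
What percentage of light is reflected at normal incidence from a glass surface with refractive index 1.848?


Fresnel reflectance at normal incidence:
  R = ((n - 1)/(n + 1))^2
  (n - 1)/(n + 1) = (1.848 - 1)/(1.848 + 1) = 0.297753
  R = 0.297753^2 = 0.0886568
  R(%) = 0.0886568 * 100 = 8.866%

8.866%


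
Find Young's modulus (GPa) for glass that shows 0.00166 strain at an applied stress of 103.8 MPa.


Young's modulus: E = stress / strain
  E = 103.8 MPa / 0.00166 = 62530.12 MPa
Convert to GPa: 62530.12 / 1000 = 62.53 GPa

62.53 GPa


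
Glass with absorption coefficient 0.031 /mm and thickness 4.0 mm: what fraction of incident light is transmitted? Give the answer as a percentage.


Beer-Lambert law: T = exp(-alpha * thickness)
  exponent = -0.031 * 4.0 = -0.124
  T = exp(-0.124) = 0.8834
  Percentage = 0.8834 * 100 = 88.34%

88.34%


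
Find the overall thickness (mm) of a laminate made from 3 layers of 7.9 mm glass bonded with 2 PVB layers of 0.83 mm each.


Total thickness = glass contribution + PVB contribution
  Glass: 3 * 7.9 = 23.7 mm
  PVB: 2 * 0.83 = 1.66 mm
  Total = 23.7 + 1.66 = 25.36 mm

25.36 mm


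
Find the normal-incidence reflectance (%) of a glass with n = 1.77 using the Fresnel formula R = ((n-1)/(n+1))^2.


Fresnel reflectance at normal incidence:
  R = ((n - 1)/(n + 1))^2
  (n - 1)/(n + 1) = (1.77 - 1)/(1.77 + 1) = 0.277978
  R = 0.277978^2 = 0.0772718
  R(%) = 0.0772718 * 100 = 7.727%

7.727%


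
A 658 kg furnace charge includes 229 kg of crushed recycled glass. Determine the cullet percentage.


Cullet ratio = (cullet mass / total batch mass) * 100
  Ratio = 229 / 658 * 100 = 34.8%

34.8%


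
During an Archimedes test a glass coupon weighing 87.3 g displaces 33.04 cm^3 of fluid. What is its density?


Use the definition of density:
  rho = mass / volume
  rho = 87.3 / 33.04 = 2.642 g/cm^3

2.642 g/cm^3


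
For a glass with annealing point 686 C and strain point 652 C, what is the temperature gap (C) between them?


Gap = T_anneal - T_strain:
  gap = 686 - 652 = 34 C

34 C


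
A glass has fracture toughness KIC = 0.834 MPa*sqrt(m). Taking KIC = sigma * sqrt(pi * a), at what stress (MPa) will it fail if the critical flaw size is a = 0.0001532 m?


Rearrange KIC = sigma * sqrt(pi * a):
  sigma = KIC / sqrt(pi * a)
  sqrt(pi * 0.0001532) = 0.021938
  sigma = 0.834 / 0.021938 = 38.02 MPa

38.02 MPa


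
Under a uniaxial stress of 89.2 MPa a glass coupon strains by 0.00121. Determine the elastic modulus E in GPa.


Young's modulus: E = stress / strain
  E = 89.2 MPa / 0.00121 = 73719.01 MPa
Convert to GPa: 73719.01 / 1000 = 73.72 GPa

73.72 GPa


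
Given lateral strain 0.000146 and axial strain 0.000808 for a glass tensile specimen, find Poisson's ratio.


Poisson's ratio: nu = lateral strain / axial strain
  nu = 0.000146 / 0.000808 = 0.1807

0.1807


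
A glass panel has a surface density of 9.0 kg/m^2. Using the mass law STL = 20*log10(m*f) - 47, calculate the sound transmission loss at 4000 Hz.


Mass law: STL = 20 * log10(m * f) - 47
  m * f = 9.0 * 4000 = 36000
  log10(36000) = 4.5563
  STL = 20 * 4.5563 - 47 = 91.126 - 47 = 44.1 dB

44.1 dB


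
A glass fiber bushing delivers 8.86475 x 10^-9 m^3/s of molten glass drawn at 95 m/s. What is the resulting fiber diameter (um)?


Cross-sectional area from continuity:
  A = Q / v = 8.86475 x 10^-9 / 95 = 9.331316 x 10^-11 m^2
Diameter from circular cross-section:
  d = sqrt(4A / pi) * 10^6 (m -> um)
  d = sqrt(4 * 9.331316 x 10^-11 / pi) * 10^6 = 10.9 um

10.9 um


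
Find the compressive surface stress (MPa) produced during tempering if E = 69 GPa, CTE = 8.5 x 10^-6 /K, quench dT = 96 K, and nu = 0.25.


Tempering stress: sigma = E * alpha * dT / (1 - nu)
  E (MPa) = 69 * 1000 = 69000
  Numerator = 69000 * (8.5 x 10^-6) * 96 = 56.304
  Denominator = 1 - 0.25 = 0.75
  sigma = 56.304 / 0.75 = 75.1 MPa

75.1 MPa


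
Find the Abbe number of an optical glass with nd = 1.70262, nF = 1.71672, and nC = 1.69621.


Abbe number formula: Vd = (nd - 1) / (nF - nC)
  nd - 1 = 1.70262 - 1 = 0.70262
  nF - nC = 1.71672 - 1.69621 = 0.02051
  Vd = 0.70262 / 0.02051 = 34.26

34.26


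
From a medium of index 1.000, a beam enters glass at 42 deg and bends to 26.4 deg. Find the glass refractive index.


Apply Snell's law: n1 * sin(theta1) = n2 * sin(theta2)
  n2 = n1 * sin(theta1) / sin(theta2)
  sin(42) = 0.669131
  sin(26.4) = 0.444635
  n2 = 1.000 * 0.669131 / 0.444635 = 1.5049

1.5049


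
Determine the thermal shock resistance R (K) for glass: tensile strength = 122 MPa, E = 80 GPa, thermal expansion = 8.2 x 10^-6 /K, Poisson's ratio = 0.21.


Thermal shock resistance: R = sigma * (1 - nu) / (E * alpha)
  Numerator = 122 * (1 - 0.21) = 96.38
  Denominator = 80 * 1000 * (8.2 x 10^-6) = 0.656
  R = 96.38 / 0.656 = 146.9 K

146.9 K


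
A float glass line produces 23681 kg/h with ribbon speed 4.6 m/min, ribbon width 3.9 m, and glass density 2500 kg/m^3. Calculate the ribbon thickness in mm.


Ribbon cross-section from mass balance:
  Volume rate = throughput / density = 23681 / 2500 = 9.4724 m^3/h
  thickness = volume rate / (speed * 60 * width), i.e.
  thickness = throughput / (60 * speed * width * density) * 1000
  thickness = 23681 / (60 * 4.6 * 3.9 * 2500) * 1000 = 8.8 mm

8.8 mm


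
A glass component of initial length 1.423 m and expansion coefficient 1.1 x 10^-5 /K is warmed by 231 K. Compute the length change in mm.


Thermal expansion formula: dL = alpha * L0 * dT
  dL = (1.1 x 10^-5) * 1.423 * 231 = 0.00361584 m
Convert to mm: 0.00361584 * 1000 = 3.6158 mm

3.6158 mm


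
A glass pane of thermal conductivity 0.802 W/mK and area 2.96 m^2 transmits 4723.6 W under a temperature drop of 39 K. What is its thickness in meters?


Fourier's law: t = k * A * dT / Q
  t = 0.802 * 2.96 * 39 / 4723.6
  t = 92.58288 / 4723.6 = 0.0196 m

0.0196 m


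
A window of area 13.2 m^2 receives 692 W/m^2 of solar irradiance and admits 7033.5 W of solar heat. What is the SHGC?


Rearrange Q = Area * SHGC * Irradiance:
  SHGC = Q / (Area * Irradiance)
  SHGC = 7033.5 / (13.2 * 692) = 0.77

0.77


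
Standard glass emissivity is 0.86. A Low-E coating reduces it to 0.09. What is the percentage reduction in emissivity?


Percentage reduction = (1 - coated/uncoated) * 100
  Ratio = 0.09 / 0.86 = 0.1047
  Reduction = (1 - 0.1047) * 100 = 89.5%

89.5%


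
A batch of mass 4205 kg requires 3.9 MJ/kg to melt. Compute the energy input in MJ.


Total energy = mass * specific energy
  E = 4205 * 3.9 = 16399.5 MJ

16399.5 MJ


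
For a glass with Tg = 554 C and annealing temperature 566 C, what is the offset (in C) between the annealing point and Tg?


Offset = T_anneal - Tg:
  offset = 566 - 554 = 12 C

12 C


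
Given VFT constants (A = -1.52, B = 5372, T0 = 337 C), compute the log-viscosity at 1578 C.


VFT equation: log(eta) = A + B / (T - T0)
  T - T0 = 1578 - 337 = 1241
  B / (T - T0) = 5372 / 1241 = 4.329
  log(eta) = -1.52 + 4.329 = 2.809

2.809


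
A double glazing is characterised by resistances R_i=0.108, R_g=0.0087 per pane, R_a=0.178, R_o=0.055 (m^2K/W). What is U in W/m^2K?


Total thermal resistance (series):
  R_total = R_in + R_glass + R_air + R_glass + R_out
  R_total = 0.108 + 0.0087 + 0.178 + 0.0087 + 0.055 = 0.3584 m^2K/W
U-value = 1 / R_total = 1 / 0.3584 = 2.79 W/m^2K

2.79 W/m^2K


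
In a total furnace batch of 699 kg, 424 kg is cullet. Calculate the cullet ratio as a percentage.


Cullet ratio = (cullet mass / total batch mass) * 100
  Ratio = 424 / 699 * 100 = 60.66%

60.66%


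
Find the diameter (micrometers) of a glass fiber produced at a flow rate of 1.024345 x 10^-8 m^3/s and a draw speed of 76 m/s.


Cross-sectional area from continuity:
  A = Q / v = 1.024345 x 10^-8 / 76 = 1.347822 x 10^-10 m^2
Diameter from circular cross-section:
  d = sqrt(4A / pi) * 10^6 (m -> um)
  d = sqrt(4 * 1.347822 x 10^-10 / pi) * 10^6 = 13.1 um

13.1 um


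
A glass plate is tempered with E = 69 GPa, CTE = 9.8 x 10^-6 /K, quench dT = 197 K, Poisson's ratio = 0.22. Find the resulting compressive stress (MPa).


Tempering stress: sigma = E * alpha * dT / (1 - nu)
  E (MPa) = 69 * 1000 = 69000
  Numerator = 69000 * (9.8 x 10^-6) * 197 = 133.2114
  Denominator = 1 - 0.22 = 0.78
  sigma = 133.2114 / 0.78 = 170.8 MPa

170.8 MPa


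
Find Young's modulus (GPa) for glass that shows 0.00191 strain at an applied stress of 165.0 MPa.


Young's modulus: E = stress / strain
  E = 165.0 MPa / 0.00191 = 86387.43 MPa
Convert to GPa: 86387.43 / 1000 = 86.39 GPa

86.39 GPa


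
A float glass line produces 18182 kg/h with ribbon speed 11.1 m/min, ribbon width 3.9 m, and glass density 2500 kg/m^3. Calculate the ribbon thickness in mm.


Ribbon cross-section from mass balance:
  Volume rate = throughput / density = 18182 / 2500 = 7.2728 m^3/h
  thickness = volume rate / (speed * 60 * width), i.e.
  thickness = throughput / (60 * speed * width * density) * 1000
  thickness = 18182 / (60 * 11.1 * 3.9 * 2500) * 1000 = 2.8 mm

2.8 mm


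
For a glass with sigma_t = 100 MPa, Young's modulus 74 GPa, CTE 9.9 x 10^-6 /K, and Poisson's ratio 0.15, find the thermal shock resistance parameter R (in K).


Thermal shock resistance: R = sigma * (1 - nu) / (E * alpha)
  Numerator = 100 * (1 - 0.15) = 85.0
  Denominator = 74 * 1000 * (9.9 x 10^-6) = 0.7326
  R = 85.0 / 0.7326 = 116.0 K

116.0 K


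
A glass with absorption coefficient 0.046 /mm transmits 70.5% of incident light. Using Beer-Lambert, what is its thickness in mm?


Rearrange T = exp(-alpha * thickness):
  thickness = -ln(T) / alpha
  T = 70.5/100 = 0.705
  ln(T) = -0.34956
  -ln(T) = 0.34956
  thickness = 0.34956 / 0.046 = 7.6 mm

7.6 mm


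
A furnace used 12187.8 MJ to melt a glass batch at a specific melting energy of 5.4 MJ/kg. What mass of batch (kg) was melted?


Rearrange E = m * s for m:
  m = E / s
  m = 12187.8 / 5.4 = 2257.0 kg

2257.0 kg


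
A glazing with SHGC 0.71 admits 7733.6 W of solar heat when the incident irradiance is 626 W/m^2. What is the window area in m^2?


Rearrange Q = Area * SHGC * Irradiance:
  Area = Q / (SHGC * Irradiance)
  Area = 7733.6 / (0.71 * 626) = 17.4 m^2

17.4 m^2


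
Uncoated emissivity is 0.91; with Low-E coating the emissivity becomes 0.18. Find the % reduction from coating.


Percentage reduction = (1 - coated/uncoated) * 100
  Ratio = 0.18 / 0.91 = 0.1978
  Reduction = (1 - 0.1978) * 100 = 80.2%

80.2%


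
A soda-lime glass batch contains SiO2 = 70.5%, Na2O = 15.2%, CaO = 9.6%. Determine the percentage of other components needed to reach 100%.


Sum the three major oxides:
  SiO2 + Na2O + CaO = 70.5 + 15.2 + 9.6 = 95.3%
Subtract from 100%:
  Others = 100 - 95.3 = 4.7%

4.7%


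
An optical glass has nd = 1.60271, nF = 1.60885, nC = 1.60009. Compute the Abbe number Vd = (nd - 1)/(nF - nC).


Abbe number formula: Vd = (nd - 1) / (nF - nC)
  nd - 1 = 1.60271 - 1 = 0.60271
  nF - nC = 1.60885 - 1.60009 = 0.00876
  Vd = 0.60271 / 0.00876 = 68.8

68.8


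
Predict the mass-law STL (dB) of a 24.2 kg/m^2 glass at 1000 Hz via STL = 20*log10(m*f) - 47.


Mass law: STL = 20 * log10(m * f) - 47
  m * f = 24.2 * 1000 = 24200
  log10(24200) = 4.38382
  STL = 20 * 4.38382 - 47 = 87.6764 - 47 = 40.7 dB

40.7 dB


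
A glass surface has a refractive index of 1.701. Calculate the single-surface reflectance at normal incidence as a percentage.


Fresnel reflectance at normal incidence:
  R = ((n - 1)/(n + 1))^2
  (n - 1)/(n + 1) = (1.701 - 1)/(1.701 + 1) = 0.259534
  R = 0.259534^2 = 0.0673579
  R(%) = 0.0673579 * 100 = 6.736%

6.736%


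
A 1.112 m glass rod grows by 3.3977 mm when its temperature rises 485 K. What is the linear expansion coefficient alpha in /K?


Rearrange dL = alpha * L0 * dT for alpha:
  alpha = dL / (L0 * dT)
  alpha = (3.3977 / 1000) / (1.112 * 485) = 0.0000063 /K = 6.3 x 10^-6 /K

6.3 x 10^-6 /K


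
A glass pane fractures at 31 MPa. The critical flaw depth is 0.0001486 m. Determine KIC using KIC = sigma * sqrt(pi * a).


Fracture toughness: KIC = sigma * sqrt(pi * a)
  pi * a = pi * 0.0001486 = 0.000466841
  sqrt(pi * a) = 0.021607
  KIC = 31 * 0.021607 = 0.67 MPa*sqrt(m)

0.67 MPa*sqrt(m)


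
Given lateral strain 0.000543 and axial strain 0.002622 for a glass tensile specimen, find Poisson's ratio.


Poisson's ratio: nu = lateral strain / axial strain
  nu = 0.000543 / 0.002622 = 0.2071

0.2071


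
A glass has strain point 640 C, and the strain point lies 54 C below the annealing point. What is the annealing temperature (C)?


T_anneal = T_strain + gap:
  T_anneal = 640 + 54 = 694 C

694 C


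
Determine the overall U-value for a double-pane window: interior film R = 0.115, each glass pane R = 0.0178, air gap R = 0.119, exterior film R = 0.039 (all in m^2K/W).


Total thermal resistance (series):
  R_total = R_in + R_glass + R_air + R_glass + R_out
  R_total = 0.115 + 0.0178 + 0.119 + 0.0178 + 0.039 = 0.3086 m^2K/W
U-value = 1 / R_total = 1 / 0.3086 = 3.24 W/m^2K

3.24 W/m^2K


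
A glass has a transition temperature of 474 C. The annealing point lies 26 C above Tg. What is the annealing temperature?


The annealing temperature is Tg plus the offset:
  T_anneal = 474 + 26 = 500 C

500 C


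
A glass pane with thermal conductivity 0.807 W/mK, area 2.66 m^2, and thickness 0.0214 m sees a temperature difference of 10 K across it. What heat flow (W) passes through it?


Fourier's law: Q = k * A * dT / t
  Q = 0.807 * 2.66 * 10 / 0.0214
  Q = 21.4662 / 0.0214 = 1003.1 W

1003.1 W


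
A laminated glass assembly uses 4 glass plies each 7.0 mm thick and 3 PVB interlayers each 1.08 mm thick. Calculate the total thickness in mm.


Total thickness = glass contribution + PVB contribution
  Glass: 4 * 7.0 = 28.0 mm
  PVB: 3 * 1.08 = 3.24 mm
  Total = 28.0 + 3.24 = 31.24 mm

31.24 mm


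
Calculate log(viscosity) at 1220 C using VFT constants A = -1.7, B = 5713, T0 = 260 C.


VFT equation: log(eta) = A + B / (T - T0)
  T - T0 = 1220 - 260 = 960
  B / (T - T0) = 5713 / 960 = 5.951
  log(eta) = -1.7 + 5.951 = 4.251

4.251


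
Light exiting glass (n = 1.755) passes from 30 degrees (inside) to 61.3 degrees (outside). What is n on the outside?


Apply Snell's law: n1 * sin(theta1) = n2 * sin(theta2)
  n2 = n1 * sin(theta1) / sin(theta2)
  sin(30) = 0.5
  sin(61.3) = 0.877146
  n2 = 1.755 * 0.5 / 0.877146 = 1.0004

1.0004


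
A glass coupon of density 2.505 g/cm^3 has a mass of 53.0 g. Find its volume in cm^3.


Rearrange rho = m / V:
  V = m / rho
  V = 53.0 / 2.505 = 21.158 cm^3

21.158 cm^3


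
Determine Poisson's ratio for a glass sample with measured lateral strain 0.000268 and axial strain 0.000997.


Poisson's ratio: nu = lateral strain / axial strain
  nu = 0.000268 / 0.000997 = 0.2688

0.2688


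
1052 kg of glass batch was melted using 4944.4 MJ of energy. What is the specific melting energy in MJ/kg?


Rearrange E = m * s for s:
  s = E / m
  s = 4944.4 / 1052 = 4.7 MJ/kg

4.7 MJ/kg


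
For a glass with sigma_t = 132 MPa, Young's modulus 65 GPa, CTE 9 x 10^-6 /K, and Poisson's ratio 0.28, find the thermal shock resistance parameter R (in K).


Thermal shock resistance: R = sigma * (1 - nu) / (E * alpha)
  Numerator = 132 * (1 - 0.28) = 95.04
  Denominator = 65 * 1000 * (9 x 10^-6) = 0.585
  R = 95.04 / 0.585 = 162.5 K

162.5 K


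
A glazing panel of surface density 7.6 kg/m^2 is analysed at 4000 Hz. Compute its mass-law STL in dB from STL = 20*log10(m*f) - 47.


Mass law: STL = 20 * log10(m * f) - 47
  m * f = 7.6 * 4000 = 30400
  log10(30400) = 4.48287
  STL = 20 * 4.48287 - 47 = 89.6574 - 47 = 42.7 dB

42.7 dB


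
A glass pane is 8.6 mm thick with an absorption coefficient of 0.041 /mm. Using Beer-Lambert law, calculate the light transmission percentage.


Beer-Lambert law: T = exp(-alpha * thickness)
  exponent = -0.041 * 8.6 = -0.3526
  T = exp(-0.3526) = 0.7029
  Percentage = 0.7029 * 100 = 70.29%

70.29%


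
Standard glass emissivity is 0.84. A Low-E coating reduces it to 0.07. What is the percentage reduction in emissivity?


Percentage reduction = (1 - coated/uncoated) * 100
  Ratio = 0.07 / 0.84 = 0.0833
  Reduction = (1 - 0.0833) * 100 = 91.7%

91.7%


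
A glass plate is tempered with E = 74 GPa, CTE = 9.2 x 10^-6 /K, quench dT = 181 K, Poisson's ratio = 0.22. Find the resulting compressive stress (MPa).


Tempering stress: sigma = E * alpha * dT / (1 - nu)
  E (MPa) = 74 * 1000 = 74000
  Numerator = 74000 * (9.2 x 10^-6) * 181 = 123.2248
  Denominator = 1 - 0.22 = 0.78
  sigma = 123.2248 / 0.78 = 158.0 MPa

158.0 MPa


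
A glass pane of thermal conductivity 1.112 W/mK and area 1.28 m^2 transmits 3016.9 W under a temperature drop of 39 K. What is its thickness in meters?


Fourier's law: t = k * A * dT / Q
  t = 1.112 * 1.28 * 39 / 3016.9
  t = 55.51104 / 3016.9 = 0.0184 m

0.0184 m


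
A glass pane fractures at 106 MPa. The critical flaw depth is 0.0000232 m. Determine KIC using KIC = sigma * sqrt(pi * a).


Fracture toughness: KIC = sigma * sqrt(pi * a)
  pi * a = pi * 0.0000232 = 0.000072885
  sqrt(pi * a) = 0.008537
  KIC = 106 * 0.008537 = 0.905 MPa*sqrt(m)

0.905 MPa*sqrt(m)


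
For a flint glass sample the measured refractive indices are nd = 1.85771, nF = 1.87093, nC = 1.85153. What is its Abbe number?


Abbe number formula: Vd = (nd - 1) / (nF - nC)
  nd - 1 = 1.85771 - 1 = 0.85771
  nF - nC = 1.87093 - 1.85153 = 0.0194
  Vd = 0.85771 / 0.0194 = 44.21

44.21


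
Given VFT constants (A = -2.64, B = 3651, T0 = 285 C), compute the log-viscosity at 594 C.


VFT equation: log(eta) = A + B / (T - T0)
  T - T0 = 594 - 285 = 309
  B / (T - T0) = 3651 / 309 = 11.816
  log(eta) = -2.64 + 11.816 = 9.176

9.176


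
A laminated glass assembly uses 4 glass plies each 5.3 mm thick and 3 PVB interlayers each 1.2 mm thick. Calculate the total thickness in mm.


Total thickness = glass contribution + PVB contribution
  Glass: 4 * 5.3 = 21.2 mm
  PVB: 3 * 1.2 = 3.6 mm
  Total = 21.2 + 3.6 = 24.8 mm

24.8 mm


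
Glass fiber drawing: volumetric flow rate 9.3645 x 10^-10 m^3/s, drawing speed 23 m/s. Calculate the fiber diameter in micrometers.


Cross-sectional area from continuity:
  A = Q / v = 9.3645 x 10^-10 / 23 = 4.071522 x 10^-11 m^2
Diameter from circular cross-section:
  d = sqrt(4A / pi) * 10^6 (m -> um)
  d = sqrt(4 * 4.071522 x 10^-11 / pi) * 10^6 = 7.2 um

7.2 um


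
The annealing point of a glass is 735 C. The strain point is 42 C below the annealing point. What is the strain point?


Strain point = annealing point - difference:
  T_strain = 735 - 42 = 693 C

693 C


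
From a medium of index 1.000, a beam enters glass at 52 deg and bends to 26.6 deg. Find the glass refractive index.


Apply Snell's law: n1 * sin(theta1) = n2 * sin(theta2)
  n2 = n1 * sin(theta1) / sin(theta2)
  sin(52) = 0.788011
  sin(26.6) = 0.447759
  n2 = 1.000 * 0.788011 / 0.447759 = 1.7599

1.7599


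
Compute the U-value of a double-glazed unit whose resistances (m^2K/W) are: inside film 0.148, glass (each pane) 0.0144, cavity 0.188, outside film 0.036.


Total thermal resistance (series):
  R_total = R_in + R_glass + R_air + R_glass + R_out
  R_total = 0.148 + 0.0144 + 0.188 + 0.0144 + 0.036 = 0.4008 m^2K/W
U-value = 1 / R_total = 1 / 0.4008 = 2.495 W/m^2K

2.495 W/m^2K


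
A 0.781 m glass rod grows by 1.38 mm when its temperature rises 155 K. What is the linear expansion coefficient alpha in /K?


Rearrange dL = alpha * L0 * dT for alpha:
  alpha = dL / (L0 * dT)
  alpha = (1.38 / 1000) / (0.781 * 155) = 0.0000114 /K = 1.14 x 10^-5 /K

1.14 x 10^-5 /K


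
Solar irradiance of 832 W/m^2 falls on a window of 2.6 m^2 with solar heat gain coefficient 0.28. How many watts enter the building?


Solar heat gain: Q = Area * SHGC * Irradiance
  Q = 2.6 * 0.28 * 832 = 605.7 W

605.7 W


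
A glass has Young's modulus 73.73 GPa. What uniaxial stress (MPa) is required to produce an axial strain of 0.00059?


Rearrange E = sigma / epsilon:
  sigma = E * epsilon
  E (MPa) = 73.73 * 1000 = 73730
  sigma = 73730 * 0.00059 = 43.5 MPa

43.5 MPa


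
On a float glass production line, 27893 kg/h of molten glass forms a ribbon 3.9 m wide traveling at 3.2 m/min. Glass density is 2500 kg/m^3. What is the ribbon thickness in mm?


Ribbon cross-section from mass balance:
  Volume rate = throughput / density = 27893 / 2500 = 11.1572 m^3/h
  thickness = volume rate / (speed * 60 * width), i.e.
  thickness = throughput / (60 * speed * width * density) * 1000
  thickness = 27893 / (60 * 3.2 * 3.9 * 2500) * 1000 = 14.9 mm

14.9 mm
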